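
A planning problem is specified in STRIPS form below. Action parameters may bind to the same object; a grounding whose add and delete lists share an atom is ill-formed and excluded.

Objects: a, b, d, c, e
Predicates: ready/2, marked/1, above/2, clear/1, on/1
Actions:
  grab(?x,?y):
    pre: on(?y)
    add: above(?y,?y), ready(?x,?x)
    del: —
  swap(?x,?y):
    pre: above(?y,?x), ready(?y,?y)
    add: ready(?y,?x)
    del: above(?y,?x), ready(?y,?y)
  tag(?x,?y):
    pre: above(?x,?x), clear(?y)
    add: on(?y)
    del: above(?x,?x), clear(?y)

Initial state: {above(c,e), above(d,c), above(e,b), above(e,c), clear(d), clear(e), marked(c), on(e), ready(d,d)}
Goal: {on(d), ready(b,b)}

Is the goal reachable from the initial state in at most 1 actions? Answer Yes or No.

No

1. grab(b,e)  →  {above(c,e), above(d,c), above(e,b), above(e,c), above(e,e), clear(d), clear(e), marked(c), on(e), ready(b,b), ready(d,d)}
2. tag(e,d)  →  {above(c,e), above(d,c), above(e,b), above(e,c), clear(e), marked(c), on(d), on(e), ready(b,b), ready(d,d)}
optimal plan length = 2; 2 > 1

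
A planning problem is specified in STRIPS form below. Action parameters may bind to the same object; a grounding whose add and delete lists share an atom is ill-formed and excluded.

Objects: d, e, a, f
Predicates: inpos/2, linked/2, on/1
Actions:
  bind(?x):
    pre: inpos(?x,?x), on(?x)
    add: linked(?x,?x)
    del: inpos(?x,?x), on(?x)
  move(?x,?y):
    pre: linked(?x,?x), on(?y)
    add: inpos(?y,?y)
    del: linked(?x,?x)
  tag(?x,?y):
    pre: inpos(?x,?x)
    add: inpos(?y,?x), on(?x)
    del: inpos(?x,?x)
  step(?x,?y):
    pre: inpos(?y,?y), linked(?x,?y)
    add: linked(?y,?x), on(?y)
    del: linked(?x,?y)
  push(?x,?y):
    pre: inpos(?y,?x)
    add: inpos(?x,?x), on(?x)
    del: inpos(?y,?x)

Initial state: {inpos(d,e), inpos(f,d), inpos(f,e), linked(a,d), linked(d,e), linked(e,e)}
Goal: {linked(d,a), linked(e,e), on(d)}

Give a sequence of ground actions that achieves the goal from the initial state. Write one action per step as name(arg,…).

push(d,f); step(a,d)

1. push(d,f)  →  {inpos(d,d), inpos(d,e), inpos(f,e), linked(a,d), linked(d,e), linked(e,e), on(d)}
2. step(a,d)  →  {inpos(d,d), inpos(d,e), inpos(f,e), linked(d,a), linked(d,e), linked(e,e), on(d)}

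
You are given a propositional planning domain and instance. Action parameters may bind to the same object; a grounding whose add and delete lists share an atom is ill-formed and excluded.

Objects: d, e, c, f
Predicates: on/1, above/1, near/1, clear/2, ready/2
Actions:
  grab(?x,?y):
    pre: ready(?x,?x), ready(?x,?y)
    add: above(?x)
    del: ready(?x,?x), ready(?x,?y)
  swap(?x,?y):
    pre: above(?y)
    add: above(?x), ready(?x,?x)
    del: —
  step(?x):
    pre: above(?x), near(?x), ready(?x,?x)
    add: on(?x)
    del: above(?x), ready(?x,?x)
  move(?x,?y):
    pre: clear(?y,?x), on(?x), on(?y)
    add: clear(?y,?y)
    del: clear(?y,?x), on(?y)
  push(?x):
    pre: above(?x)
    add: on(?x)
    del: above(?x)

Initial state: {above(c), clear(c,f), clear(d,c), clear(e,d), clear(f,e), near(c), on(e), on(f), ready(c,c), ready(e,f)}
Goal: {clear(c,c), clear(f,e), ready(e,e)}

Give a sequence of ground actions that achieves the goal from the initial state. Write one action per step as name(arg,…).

1. swap(e,c)  →  {above(c), above(e), clear(c,f), clear(d,c), clear(e,d), clear(f,e), near(c), on(e), on(f), ready(c,c), ready(e,e), ready(e,f)}
2. step(c)  →  {above(e), clear(c,f), clear(d,c), clear(e,d), clear(f,e), near(c), on(c), on(e), on(f), ready(e,e), ready(e,f)}
3. move(f,c)  →  {above(e), clear(c,c), clear(d,c), clear(e,d), clear(f,e), near(c), on(e), on(f), ready(e,e), ready(e,f)}

swap(e,c); step(c); move(f,c)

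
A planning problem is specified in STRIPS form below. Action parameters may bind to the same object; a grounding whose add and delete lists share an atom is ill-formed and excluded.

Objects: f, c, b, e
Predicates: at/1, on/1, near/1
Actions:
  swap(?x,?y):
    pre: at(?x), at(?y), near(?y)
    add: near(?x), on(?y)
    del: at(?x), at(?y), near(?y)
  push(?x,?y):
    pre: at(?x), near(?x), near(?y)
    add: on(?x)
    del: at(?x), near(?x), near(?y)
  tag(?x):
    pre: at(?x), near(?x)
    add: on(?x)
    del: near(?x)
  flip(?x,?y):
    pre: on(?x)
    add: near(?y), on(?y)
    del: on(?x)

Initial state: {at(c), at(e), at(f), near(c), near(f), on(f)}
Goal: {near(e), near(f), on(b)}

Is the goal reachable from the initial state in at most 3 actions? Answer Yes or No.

1. swap(e,c)  →  {at(f), near(e), near(f), on(c), on(f)}
2. flip(f,b)  →  {at(f), near(b), near(e), near(f), on(b), on(c)}
optimal plan length = 2; 2 ≤ 3

Yes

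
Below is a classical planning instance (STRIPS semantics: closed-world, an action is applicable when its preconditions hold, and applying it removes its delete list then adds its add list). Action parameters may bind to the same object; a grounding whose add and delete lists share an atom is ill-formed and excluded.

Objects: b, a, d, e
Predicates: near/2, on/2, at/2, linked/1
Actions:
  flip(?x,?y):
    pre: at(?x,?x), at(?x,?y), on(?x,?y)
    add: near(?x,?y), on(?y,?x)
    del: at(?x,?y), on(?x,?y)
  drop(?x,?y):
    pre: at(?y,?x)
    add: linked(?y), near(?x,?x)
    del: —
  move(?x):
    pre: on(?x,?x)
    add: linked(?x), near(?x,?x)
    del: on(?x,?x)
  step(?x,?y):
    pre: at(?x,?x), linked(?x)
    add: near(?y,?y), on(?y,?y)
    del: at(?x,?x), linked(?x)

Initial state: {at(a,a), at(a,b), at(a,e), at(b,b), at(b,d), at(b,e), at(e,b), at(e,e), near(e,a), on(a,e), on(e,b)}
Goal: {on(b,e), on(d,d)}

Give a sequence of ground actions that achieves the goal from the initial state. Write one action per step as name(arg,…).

flip(e,b); drop(b,b); step(b,d)

1. flip(e,b)  →  {at(a,a), at(a,b), at(a,e), at(b,b), at(b,d), at(b,e), at(e,e), near(e,a), near(e,b), on(a,e), on(b,e)}
2. drop(b,b)  →  {at(a,a), at(a,b), at(a,e), at(b,b), at(b,d), at(b,e), at(e,e), linked(b), near(b,b), near(e,a), near(e,b), on(a,e), on(b,e)}
3. step(b,d)  →  {at(a,a), at(a,b), at(a,e), at(b,d), at(b,e), at(e,e), near(b,b), near(d,d), near(e,a), near(e,b), on(a,e), on(b,e), on(d,d)}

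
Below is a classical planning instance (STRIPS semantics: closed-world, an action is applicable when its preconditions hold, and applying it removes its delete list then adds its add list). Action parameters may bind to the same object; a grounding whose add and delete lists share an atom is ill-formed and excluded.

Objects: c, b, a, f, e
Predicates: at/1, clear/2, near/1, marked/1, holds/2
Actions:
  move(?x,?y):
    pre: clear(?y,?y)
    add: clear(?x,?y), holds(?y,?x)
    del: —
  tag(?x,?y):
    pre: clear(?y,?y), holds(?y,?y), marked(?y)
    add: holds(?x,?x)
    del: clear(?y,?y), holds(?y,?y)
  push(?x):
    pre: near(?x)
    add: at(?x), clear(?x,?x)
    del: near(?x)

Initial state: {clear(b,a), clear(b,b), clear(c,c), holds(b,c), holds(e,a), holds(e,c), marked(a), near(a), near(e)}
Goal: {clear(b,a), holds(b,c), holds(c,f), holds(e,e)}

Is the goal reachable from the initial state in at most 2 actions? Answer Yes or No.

1. move(f,c)  →  {clear(b,a), clear(b,b), clear(c,c), clear(f,c), holds(b,c), holds(c,f), holds(e,a), holds(e,c), marked(a), near(a), near(e)}
2. push(e)  →  {at(e), clear(b,a), clear(b,b), clear(c,c), clear(e,e), clear(f,c), holds(b,c), holds(c,f), holds(e,a), holds(e,c), marked(a), near(a)}
3. move(e,e)  →  {at(e), clear(b,a), clear(b,b), clear(c,c), clear(e,e), clear(f,c), holds(b,c), holds(c,f), holds(e,a), holds(e,c), holds(e,e), marked(a), near(a)}
optimal plan length = 3; 3 > 2

No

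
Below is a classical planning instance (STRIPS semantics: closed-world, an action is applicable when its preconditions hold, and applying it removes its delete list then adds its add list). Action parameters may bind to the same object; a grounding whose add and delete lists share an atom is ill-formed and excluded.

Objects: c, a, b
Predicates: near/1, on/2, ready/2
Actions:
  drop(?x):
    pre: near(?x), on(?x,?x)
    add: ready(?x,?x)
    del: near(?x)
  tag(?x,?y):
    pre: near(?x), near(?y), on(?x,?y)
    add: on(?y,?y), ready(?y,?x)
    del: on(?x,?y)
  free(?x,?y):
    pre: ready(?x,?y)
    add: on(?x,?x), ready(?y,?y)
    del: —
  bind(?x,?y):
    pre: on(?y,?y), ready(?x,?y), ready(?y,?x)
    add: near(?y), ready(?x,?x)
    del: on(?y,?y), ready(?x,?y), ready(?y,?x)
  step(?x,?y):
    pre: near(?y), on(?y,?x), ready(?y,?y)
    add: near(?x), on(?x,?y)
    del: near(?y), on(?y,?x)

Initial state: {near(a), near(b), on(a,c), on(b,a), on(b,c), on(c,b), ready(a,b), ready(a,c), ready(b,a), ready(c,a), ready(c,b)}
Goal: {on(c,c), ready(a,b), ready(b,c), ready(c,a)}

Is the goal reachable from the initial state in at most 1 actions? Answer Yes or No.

1. free(c,a)  →  {near(a), near(b), on(a,c), on(b,a), on(b,c), on(c,b), on(c,c), ready(a,a), ready(a,b), ready(a,c), ready(b,a), ready(c,a), ready(c,b)}
2. step(c,a)  →  {near(b), near(c), on(b,a), on(b,c), on(c,a), on(c,b), on(c,c), ready(a,a), ready(a,b), ready(a,c), ready(b,a), ready(c,a), ready(c,b)}
3. tag(c,b)  →  {near(b), near(c), on(b,a), on(b,b), on(b,c), on(c,a), on(c,c), ready(a,a), ready(a,b), ready(a,c), ready(b,a), ready(b,c), ready(c,a), ready(c,b)}
optimal plan length = 3; 3 > 1

No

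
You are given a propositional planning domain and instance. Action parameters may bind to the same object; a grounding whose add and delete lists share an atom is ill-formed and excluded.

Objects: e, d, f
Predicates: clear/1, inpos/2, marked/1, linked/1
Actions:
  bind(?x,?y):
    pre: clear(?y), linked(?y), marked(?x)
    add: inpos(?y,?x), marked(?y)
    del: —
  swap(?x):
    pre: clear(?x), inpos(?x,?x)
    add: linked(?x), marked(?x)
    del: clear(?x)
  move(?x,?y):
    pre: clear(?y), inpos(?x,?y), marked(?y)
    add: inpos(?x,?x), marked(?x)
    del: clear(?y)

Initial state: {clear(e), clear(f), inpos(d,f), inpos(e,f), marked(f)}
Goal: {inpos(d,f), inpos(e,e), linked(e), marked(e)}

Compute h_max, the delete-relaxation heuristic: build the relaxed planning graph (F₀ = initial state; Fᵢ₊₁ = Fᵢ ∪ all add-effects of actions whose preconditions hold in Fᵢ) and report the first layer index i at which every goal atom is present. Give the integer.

2

F0 = init (5 atoms)
F1 = F0 ∪ {inpos(d,d), inpos(e,e), marked(d), marked(e)}  (9 atoms)
F2 = F1 ∪ {linked(e)}  (10 atoms)
goal ⊆ F2  ⇒  h_max = 2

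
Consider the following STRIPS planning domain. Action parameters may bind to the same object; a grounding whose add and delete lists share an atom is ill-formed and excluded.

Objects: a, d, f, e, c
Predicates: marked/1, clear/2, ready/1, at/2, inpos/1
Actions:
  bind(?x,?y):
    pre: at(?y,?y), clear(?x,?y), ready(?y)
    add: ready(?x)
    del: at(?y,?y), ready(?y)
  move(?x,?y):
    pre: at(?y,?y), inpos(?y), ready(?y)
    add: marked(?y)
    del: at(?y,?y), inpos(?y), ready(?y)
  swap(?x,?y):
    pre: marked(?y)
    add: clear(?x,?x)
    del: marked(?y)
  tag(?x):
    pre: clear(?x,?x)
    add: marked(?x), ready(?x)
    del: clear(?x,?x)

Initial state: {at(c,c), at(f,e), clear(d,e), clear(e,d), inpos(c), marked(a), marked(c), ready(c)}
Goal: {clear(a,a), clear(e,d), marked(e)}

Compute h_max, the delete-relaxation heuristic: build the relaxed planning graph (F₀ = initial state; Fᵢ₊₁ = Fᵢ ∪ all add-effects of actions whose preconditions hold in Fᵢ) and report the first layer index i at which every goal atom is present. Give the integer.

2

F0 = init (8 atoms)
F1 = F0 ∪ {clear(a,a), clear(c,c), clear(d,d), clear(e,e), clear(f,f)}  (13 atoms)
F2 = F1 ∪ {marked(d), marked(e), marked(f), ready(a), ready(d), ready(e), ready(f)}  (20 atoms)
goal ⊆ F2  ⇒  h_max = 2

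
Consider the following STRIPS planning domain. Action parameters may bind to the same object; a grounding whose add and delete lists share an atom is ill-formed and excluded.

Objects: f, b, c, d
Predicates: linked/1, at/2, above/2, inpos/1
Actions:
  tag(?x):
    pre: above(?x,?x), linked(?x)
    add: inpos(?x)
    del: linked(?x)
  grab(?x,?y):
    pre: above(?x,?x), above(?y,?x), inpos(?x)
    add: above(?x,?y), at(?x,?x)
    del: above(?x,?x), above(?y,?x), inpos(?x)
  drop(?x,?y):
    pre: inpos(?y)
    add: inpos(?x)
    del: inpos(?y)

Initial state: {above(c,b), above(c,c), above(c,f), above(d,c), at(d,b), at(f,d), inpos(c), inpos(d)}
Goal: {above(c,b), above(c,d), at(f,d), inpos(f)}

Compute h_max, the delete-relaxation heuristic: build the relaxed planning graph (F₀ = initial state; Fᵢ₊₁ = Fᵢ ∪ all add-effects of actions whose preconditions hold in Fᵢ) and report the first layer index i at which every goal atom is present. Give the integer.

1

F0 = init (8 atoms)
F1 = F0 ∪ {above(c,d), at(c,c), inpos(b), inpos(f)}  (12 atoms)
goal ⊆ F1  ⇒  h_max = 1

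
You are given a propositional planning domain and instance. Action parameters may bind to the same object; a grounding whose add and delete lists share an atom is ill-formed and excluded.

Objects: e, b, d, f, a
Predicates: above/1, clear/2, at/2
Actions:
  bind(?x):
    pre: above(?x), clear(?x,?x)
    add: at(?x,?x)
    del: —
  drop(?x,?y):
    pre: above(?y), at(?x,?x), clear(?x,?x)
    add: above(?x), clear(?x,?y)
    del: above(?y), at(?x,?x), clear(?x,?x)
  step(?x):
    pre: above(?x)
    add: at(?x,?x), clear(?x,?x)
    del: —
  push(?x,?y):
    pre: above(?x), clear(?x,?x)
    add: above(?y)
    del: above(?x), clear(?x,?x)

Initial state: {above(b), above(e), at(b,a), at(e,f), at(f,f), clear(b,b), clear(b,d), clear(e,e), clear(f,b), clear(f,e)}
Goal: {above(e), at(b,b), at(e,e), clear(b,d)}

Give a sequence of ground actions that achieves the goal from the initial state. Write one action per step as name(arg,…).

1. bind(e)  →  {above(b), above(e), at(b,a), at(e,e), at(e,f), at(f,f), clear(b,b), clear(b,d), clear(e,e), clear(f,b), clear(f,e)}
2. bind(b)  →  {above(b), above(e), at(b,a), at(b,b), at(e,e), at(e,f), at(f,f), clear(b,b), clear(b,d), clear(e,e), clear(f,b), clear(f,e)}

bind(e); bind(b)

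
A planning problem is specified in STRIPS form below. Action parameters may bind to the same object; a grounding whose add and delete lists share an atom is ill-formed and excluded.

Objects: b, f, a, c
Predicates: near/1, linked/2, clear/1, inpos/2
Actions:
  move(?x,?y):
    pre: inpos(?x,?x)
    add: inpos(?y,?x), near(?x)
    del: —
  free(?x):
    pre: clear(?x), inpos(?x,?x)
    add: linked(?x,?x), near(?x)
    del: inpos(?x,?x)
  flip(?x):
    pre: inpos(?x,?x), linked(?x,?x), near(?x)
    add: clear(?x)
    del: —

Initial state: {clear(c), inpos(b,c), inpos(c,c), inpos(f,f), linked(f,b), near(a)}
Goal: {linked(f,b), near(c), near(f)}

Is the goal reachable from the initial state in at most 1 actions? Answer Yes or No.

No

1. move(f,b)  →  {clear(c), inpos(b,c), inpos(b,f), inpos(c,c), inpos(f,f), linked(f,b), near(a), near(f)}
2. move(c,b)  →  {clear(c), inpos(b,c), inpos(b,f), inpos(c,c), inpos(f,f), linked(f,b), near(a), near(c), near(f)}
optimal plan length = 2; 2 > 1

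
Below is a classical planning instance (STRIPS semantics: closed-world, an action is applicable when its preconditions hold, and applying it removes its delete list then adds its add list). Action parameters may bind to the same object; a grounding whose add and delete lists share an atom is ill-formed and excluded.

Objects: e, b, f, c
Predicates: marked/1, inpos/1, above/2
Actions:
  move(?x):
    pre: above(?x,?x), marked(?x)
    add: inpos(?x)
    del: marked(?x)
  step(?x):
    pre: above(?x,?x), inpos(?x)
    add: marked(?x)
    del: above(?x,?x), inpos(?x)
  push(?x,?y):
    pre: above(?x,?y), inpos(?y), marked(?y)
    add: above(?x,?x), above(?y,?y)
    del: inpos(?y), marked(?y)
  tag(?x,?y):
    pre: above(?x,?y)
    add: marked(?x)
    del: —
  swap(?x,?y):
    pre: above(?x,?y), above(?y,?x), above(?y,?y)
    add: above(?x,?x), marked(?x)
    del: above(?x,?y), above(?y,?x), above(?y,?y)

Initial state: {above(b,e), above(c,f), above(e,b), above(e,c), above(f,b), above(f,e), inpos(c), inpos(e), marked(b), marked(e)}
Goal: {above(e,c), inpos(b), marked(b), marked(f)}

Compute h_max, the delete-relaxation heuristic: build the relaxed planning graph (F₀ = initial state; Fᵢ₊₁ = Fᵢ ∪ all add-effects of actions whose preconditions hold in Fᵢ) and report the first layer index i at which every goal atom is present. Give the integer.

2

F0 = init (10 atoms)
F1 = F0 ∪ {above(b,b), above(e,e), above(f,f), marked(c), marked(f)}  (15 atoms)
F2 = F1 ∪ {above(c,c), inpos(b), inpos(f)}  (18 atoms)
goal ⊆ F2  ⇒  h_max = 2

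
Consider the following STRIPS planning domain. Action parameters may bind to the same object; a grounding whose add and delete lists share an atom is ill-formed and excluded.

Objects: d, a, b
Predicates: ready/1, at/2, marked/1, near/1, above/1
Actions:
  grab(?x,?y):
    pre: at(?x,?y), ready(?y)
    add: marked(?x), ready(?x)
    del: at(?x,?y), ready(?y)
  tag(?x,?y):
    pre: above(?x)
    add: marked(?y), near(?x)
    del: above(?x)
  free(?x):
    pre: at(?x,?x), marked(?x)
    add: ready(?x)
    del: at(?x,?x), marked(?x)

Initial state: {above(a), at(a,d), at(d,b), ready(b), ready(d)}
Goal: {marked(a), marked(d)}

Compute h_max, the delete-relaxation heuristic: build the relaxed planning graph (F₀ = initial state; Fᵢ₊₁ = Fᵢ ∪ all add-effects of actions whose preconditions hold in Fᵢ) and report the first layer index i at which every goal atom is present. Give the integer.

F0 = init (5 atoms)
F1 = F0 ∪ {marked(a), marked(b), marked(d), near(a), ready(a)}  (10 atoms)
goal ⊆ F1  ⇒  h_max = 1

1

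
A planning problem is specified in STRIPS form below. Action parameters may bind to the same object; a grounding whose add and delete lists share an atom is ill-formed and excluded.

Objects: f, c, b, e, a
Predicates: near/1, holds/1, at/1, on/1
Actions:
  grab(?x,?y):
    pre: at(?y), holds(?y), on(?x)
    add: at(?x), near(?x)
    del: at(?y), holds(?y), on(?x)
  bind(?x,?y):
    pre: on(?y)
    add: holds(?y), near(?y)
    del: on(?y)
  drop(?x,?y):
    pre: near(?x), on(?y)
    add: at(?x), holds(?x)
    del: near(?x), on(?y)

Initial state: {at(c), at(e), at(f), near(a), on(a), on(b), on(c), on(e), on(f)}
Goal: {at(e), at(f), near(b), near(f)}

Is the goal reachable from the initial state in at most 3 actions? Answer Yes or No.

Yes

1. bind(f,f)  →  {at(c), at(e), at(f), holds(f), near(a), near(f), on(a), on(b), on(c), on(e)}
2. bind(f,b)  →  {at(c), at(e), at(f), holds(b), holds(f), near(a), near(b), near(f), on(a), on(c), on(e)}
optimal plan length = 2; 2 ≤ 3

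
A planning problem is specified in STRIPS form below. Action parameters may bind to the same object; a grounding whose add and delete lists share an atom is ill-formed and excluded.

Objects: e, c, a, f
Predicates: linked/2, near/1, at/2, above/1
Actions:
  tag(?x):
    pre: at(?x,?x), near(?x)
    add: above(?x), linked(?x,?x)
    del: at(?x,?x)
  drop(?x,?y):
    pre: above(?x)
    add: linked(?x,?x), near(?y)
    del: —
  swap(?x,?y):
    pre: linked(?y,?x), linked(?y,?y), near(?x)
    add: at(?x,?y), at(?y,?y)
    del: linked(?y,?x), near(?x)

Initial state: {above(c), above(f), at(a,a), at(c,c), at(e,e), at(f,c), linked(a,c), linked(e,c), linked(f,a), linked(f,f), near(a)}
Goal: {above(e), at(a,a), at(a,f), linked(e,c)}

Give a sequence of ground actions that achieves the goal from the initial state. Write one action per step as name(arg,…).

1. drop(c,e)  →  {above(c), above(f), at(a,a), at(c,c), at(e,e), at(f,c), linked(a,c), linked(c,c), linked(e,c), linked(f,a), linked(f,f), near(a), near(e)}
2. tag(e)  →  {above(c), above(e), above(f), at(a,a), at(c,c), at(f,c), linked(a,c), linked(c,c), linked(e,c), linked(e,e), linked(f,a), linked(f,f), near(a), near(e)}
3. swap(a,f)  →  {above(c), above(e), above(f), at(a,a), at(a,f), at(c,c), at(f,c), at(f,f), linked(a,c), linked(c,c), linked(e,c), linked(e,e), linked(f,f), near(e)}

drop(c,e); tag(e); swap(a,f)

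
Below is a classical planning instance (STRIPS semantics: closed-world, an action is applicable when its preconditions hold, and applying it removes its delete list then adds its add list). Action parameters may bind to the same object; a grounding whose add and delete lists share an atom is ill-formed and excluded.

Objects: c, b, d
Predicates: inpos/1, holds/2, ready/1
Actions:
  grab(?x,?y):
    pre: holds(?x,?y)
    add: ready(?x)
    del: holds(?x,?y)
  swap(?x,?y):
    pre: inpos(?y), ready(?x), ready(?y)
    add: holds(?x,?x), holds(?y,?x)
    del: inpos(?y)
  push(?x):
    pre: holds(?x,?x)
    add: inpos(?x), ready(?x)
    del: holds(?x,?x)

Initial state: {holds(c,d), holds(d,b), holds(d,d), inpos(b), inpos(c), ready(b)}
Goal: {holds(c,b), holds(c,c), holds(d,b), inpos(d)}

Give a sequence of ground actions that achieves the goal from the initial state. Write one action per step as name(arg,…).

grab(c,d); swap(c,b); swap(b,c); push(d)

1. grab(c,d)  →  {holds(d,b), holds(d,d), inpos(b), inpos(c), ready(b), ready(c)}
2. swap(c,b)  →  {holds(b,c), holds(c,c), holds(d,b), holds(d,d), inpos(c), ready(b), ready(c)}
3. swap(b,c)  →  {holds(b,b), holds(b,c), holds(c,b), holds(c,c), holds(d,b), holds(d,d), ready(b), ready(c)}
4. push(d)  →  {holds(b,b), holds(b,c), holds(c,b), holds(c,c), holds(d,b), inpos(d), ready(b), ready(c), ready(d)}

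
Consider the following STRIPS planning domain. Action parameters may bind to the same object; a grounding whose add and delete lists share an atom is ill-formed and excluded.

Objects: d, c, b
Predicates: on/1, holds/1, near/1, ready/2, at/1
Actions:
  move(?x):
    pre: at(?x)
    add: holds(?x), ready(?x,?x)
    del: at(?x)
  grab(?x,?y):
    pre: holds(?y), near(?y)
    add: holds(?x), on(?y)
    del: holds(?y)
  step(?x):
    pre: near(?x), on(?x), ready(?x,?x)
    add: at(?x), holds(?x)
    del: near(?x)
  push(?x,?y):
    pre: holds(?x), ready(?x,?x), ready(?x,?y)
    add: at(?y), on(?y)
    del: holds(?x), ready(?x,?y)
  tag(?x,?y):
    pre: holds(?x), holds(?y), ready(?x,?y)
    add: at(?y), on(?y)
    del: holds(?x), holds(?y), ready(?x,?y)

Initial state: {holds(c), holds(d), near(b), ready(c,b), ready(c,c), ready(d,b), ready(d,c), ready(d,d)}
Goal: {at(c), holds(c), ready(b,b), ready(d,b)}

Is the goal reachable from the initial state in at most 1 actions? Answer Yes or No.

1. push(d,c)  →  {at(c), holds(c), near(b), on(c), ready(c,b), ready(c,c), ready(d,b), ready(d,d)}
2. push(c,b)  →  {at(b), at(c), near(b), on(b), on(c), ready(c,c), ready(d,b), ready(d,d)}
3. move(b)  →  {at(c), holds(b), near(b), on(b), on(c), ready(b,b), ready(c,c), ready(d,b), ready(d,d)}
4. grab(c,b)  →  {at(c), holds(c), near(b), on(b), on(c), ready(b,b), ready(c,c), ready(d,b), ready(d,d)}
optimal plan length = 4; 4 > 1

No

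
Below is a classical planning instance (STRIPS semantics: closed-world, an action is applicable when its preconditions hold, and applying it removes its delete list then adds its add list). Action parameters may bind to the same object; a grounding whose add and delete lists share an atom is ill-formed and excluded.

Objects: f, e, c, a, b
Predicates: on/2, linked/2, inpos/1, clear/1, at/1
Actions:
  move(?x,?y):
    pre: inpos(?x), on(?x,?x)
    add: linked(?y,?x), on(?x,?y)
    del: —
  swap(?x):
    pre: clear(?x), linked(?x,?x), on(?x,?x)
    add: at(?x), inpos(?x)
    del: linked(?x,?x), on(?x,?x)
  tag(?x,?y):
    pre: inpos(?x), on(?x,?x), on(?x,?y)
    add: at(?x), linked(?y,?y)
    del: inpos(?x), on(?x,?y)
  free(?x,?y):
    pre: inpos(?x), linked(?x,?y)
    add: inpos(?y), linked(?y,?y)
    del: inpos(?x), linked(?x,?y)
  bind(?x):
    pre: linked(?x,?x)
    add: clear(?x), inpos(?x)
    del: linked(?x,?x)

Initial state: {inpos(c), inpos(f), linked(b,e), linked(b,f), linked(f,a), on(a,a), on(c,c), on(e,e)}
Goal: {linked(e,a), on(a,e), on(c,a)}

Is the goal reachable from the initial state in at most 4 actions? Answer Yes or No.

1. move(c,a)  →  {inpos(c), inpos(f), linked(a,c), linked(b,e), linked(b,f), linked(f,a), on(a,a), on(c,a), on(c,c), on(e,e)}
2. free(f,a)  →  {inpos(a), inpos(c), linked(a,a), linked(a,c), linked(b,e), linked(b,f), on(a,a), on(c,a), on(c,c), on(e,e)}
3. move(a,e)  →  {inpos(a), inpos(c), linked(a,a), linked(a,c), linked(b,e), linked(b,f), linked(e,a), on(a,a), on(a,e), on(c,a), on(c,c), on(e,e)}
optimal plan length = 3; 3 ≤ 4

Yes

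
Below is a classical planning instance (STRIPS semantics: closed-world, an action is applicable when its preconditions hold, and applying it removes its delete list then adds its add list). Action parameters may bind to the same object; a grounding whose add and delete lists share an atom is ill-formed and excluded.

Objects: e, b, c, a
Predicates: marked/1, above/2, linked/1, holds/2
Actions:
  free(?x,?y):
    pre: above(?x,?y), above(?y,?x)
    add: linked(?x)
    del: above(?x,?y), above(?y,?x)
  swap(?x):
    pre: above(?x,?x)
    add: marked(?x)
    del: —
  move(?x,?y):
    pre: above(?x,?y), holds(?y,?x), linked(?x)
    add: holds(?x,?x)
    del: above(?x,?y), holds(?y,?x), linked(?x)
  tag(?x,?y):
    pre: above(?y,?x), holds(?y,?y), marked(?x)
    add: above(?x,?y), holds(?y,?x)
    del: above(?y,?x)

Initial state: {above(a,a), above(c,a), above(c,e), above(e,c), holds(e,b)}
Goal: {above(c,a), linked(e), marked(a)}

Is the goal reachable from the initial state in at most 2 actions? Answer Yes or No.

Yes

1. free(e,c)  →  {above(a,a), above(c,a), holds(e,b), linked(e)}
2. swap(a)  →  {above(a,a), above(c,a), holds(e,b), linked(e), marked(a)}
optimal plan length = 2; 2 ≤ 2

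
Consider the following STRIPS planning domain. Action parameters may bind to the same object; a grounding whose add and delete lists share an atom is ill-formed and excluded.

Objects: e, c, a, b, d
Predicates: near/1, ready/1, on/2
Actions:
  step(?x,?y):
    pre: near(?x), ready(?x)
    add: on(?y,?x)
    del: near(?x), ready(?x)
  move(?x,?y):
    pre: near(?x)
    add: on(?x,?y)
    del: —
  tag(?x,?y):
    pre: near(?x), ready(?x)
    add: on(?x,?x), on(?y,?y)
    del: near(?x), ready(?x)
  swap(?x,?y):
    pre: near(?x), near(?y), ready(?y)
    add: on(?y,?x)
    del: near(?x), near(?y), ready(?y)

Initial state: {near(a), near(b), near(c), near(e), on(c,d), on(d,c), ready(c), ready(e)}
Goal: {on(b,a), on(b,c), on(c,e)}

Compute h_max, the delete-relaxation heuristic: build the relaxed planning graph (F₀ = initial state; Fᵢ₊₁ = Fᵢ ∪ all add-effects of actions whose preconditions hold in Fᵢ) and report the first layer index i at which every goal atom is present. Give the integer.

1

F0 = init (8 atoms)
F1 = F0 ∪ {on(a,a), on(a,b), on(a,c), on(a,d), on(a,e), on(b,a), on(b,b), on(b,c), on(b,d), on(b,e), on(c,a), on(c,b), on(c,c), on(c,e), on(d,d), on(d,e), on(e,a), on(e,b), on(e,c), on(e,d), on(e,e)}  (29 atoms)
goal ⊆ F1  ⇒  h_max = 1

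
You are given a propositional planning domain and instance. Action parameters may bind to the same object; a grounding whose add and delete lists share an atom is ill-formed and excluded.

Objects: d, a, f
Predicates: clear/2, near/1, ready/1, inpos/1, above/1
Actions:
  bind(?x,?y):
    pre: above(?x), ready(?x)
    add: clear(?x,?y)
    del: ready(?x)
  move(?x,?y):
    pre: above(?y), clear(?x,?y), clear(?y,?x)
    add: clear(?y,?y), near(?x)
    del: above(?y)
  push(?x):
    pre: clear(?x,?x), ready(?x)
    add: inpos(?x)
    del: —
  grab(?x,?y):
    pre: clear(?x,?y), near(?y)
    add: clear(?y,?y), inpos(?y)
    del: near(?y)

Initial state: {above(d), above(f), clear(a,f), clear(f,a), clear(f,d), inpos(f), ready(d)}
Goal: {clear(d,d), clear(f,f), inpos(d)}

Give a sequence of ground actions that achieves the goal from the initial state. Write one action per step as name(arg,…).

1. bind(d,f)  →  {above(d), above(f), clear(a,f), clear(d,f), clear(f,a), clear(f,d), inpos(f)}
2. move(d,f)  →  {above(d), clear(a,f), clear(d,f), clear(f,a), clear(f,d), clear(f,f), inpos(f), near(d)}
3. grab(f,d)  →  {above(d), clear(a,f), clear(d,d), clear(d,f), clear(f,a), clear(f,d), clear(f,f), inpos(d), inpos(f)}

bind(d,f); move(d,f); grab(f,d)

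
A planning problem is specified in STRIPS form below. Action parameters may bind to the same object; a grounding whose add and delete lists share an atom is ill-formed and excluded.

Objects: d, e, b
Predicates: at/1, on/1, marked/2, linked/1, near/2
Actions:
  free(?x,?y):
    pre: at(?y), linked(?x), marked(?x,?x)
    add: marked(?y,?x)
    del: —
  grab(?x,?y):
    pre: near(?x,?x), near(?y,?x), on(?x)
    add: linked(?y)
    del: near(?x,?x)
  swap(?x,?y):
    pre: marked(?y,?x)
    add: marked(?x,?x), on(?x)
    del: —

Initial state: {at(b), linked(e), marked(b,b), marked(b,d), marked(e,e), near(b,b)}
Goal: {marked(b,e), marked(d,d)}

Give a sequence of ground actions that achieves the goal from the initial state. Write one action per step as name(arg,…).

1. free(e,b)  →  {at(b), linked(e), marked(b,b), marked(b,d), marked(b,e), marked(e,e), near(b,b)}
2. swap(d,b)  →  {at(b), linked(e), marked(b,b), marked(b,d), marked(b,e), marked(d,d), marked(e,e), near(b,b), on(d)}

free(e,b); swap(d,b)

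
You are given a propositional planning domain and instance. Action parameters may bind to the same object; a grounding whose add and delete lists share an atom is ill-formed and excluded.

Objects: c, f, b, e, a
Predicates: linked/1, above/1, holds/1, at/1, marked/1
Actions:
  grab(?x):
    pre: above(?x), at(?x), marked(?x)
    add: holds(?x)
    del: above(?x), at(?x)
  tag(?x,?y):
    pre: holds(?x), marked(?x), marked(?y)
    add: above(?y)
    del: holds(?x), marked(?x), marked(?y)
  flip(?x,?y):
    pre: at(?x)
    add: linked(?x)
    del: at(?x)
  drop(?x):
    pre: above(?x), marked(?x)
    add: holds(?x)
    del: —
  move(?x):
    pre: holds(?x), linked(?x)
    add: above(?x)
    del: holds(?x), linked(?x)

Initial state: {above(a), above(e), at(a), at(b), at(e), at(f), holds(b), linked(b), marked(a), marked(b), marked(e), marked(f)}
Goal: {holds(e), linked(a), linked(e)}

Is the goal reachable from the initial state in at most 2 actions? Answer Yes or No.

1. flip(e,c)  →  {above(a), above(e), at(a), at(b), at(f), holds(b), linked(b), linked(e), marked(a), marked(b), marked(e), marked(f)}
2. flip(a,c)  →  {above(a), above(e), at(b), at(f), holds(b), linked(a), linked(b), linked(e), marked(a), marked(b), marked(e), marked(f)}
3. drop(e)  →  {above(a), above(e), at(b), at(f), holds(b), holds(e), linked(a), linked(b), linked(e), marked(a), marked(b), marked(e), marked(f)}
optimal plan length = 3; 3 > 2

No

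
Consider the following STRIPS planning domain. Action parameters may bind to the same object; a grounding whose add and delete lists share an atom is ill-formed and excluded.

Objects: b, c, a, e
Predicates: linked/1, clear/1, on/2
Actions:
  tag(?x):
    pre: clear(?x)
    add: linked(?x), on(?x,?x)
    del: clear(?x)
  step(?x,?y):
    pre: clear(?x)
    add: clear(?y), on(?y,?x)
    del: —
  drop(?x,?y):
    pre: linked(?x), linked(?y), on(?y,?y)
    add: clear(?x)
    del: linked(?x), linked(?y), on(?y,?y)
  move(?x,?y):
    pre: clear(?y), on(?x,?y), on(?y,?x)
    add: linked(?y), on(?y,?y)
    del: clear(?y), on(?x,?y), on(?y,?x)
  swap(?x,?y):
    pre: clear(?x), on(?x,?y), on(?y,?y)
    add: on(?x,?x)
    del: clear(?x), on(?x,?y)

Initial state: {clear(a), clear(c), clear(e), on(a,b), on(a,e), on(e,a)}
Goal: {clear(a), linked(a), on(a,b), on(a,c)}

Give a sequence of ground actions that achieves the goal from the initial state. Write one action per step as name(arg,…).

tag(a); step(c,a)

1. tag(a)  →  {clear(c), clear(e), linked(a), on(a,a), on(a,b), on(a,e), on(e,a)}
2. step(c,a)  →  {clear(a), clear(c), clear(e), linked(a), on(a,a), on(a,b), on(a,c), on(a,e), on(e,a)}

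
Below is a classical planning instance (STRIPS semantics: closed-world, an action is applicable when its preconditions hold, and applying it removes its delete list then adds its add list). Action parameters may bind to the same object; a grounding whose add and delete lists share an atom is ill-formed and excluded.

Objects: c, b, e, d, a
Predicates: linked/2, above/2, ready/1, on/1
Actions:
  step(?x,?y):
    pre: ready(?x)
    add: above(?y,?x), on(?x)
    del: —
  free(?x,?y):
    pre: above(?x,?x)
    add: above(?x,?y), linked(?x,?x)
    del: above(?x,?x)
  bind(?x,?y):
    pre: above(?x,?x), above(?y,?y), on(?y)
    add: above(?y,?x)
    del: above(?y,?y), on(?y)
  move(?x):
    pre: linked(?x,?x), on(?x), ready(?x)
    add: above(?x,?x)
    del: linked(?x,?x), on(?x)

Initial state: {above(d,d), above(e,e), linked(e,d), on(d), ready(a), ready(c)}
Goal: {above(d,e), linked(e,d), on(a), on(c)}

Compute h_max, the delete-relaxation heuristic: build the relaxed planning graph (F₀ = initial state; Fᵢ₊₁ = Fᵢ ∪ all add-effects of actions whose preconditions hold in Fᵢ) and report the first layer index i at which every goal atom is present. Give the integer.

F0 = init (6 atoms)
F1 = F0 ∪ {above(a,a), above(a,c), above(b,a), above(b,c), above(c,a), above(c,c), above(d,a), above(d,b), above(d,c), above(d,e), above(e,a), above(e,b), above(e,c), above(e,d), linked(d,d), linked(e,e), on(a), on(c)}  (24 atoms)
goal ⊆ F1  ⇒  h_max = 1

1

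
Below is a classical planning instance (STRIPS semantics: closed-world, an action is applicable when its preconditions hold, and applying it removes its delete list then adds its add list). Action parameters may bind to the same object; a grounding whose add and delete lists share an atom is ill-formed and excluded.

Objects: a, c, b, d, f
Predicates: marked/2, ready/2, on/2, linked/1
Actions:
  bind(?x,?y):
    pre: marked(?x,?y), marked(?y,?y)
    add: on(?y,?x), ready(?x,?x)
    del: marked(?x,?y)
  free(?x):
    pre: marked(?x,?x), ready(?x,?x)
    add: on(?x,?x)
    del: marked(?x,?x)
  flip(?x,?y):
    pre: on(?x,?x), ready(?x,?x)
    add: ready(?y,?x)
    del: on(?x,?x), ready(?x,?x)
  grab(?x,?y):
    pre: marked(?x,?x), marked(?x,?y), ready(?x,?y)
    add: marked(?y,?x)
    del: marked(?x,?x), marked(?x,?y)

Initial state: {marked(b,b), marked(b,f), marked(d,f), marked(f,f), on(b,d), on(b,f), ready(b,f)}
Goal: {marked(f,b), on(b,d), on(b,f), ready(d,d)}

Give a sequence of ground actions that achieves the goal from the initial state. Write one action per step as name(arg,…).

1. bind(d,f)  →  {marked(b,b), marked(b,f), marked(f,f), on(b,d), on(b,f), on(f,d), ready(b,f), ready(d,d)}
2. grab(b,f)  →  {marked(f,b), marked(f,f), on(b,d), on(b,f), on(f,d), ready(b,f), ready(d,d)}

bind(d,f); grab(b,f)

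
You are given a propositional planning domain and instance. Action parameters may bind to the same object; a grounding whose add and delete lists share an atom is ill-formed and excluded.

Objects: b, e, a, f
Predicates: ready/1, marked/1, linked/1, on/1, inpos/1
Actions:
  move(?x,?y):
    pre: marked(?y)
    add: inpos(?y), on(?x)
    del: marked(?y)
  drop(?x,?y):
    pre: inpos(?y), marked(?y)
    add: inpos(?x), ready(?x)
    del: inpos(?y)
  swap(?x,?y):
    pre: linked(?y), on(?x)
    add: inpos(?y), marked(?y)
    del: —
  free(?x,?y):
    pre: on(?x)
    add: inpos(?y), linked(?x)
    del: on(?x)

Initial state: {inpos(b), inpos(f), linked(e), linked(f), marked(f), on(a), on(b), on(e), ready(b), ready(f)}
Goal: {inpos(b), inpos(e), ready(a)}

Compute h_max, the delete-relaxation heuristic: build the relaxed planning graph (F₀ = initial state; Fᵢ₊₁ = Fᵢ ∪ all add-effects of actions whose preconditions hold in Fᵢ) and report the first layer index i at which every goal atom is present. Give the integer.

F0 = init (10 atoms)
F1 = F0 ∪ {inpos(a), inpos(e), linked(a), linked(b), marked(e), on(f), ready(a), ready(e)}  (18 atoms)
goal ⊆ F1  ⇒  h_max = 1

1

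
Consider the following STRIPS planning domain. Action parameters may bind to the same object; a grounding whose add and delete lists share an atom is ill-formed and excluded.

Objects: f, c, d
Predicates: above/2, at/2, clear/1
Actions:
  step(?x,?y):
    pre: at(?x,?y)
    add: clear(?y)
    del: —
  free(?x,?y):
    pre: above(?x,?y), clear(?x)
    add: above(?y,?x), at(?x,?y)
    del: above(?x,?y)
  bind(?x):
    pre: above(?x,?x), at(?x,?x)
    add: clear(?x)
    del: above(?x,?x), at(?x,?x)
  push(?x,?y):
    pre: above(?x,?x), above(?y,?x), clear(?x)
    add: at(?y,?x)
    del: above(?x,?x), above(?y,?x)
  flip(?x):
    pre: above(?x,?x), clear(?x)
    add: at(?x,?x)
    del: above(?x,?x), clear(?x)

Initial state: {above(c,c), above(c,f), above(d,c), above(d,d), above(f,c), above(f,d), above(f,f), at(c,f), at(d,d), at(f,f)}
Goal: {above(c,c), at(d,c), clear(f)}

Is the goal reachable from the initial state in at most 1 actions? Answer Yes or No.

No

1. step(f,f)  →  {above(c,c), above(c,f), above(d,c), above(d,d), above(f,c), above(f,d), above(f,f), at(c,f), at(d,d), at(f,f), clear(f)}
2. step(d,d)  →  {above(c,c), above(c,f), above(d,c), above(d,d), above(f,c), above(f,d), above(f,f), at(c,f), at(d,d), at(f,f), clear(d), clear(f)}
3. free(d,c)  →  {above(c,c), above(c,d), above(c,f), above(d,d), above(f,c), above(f,d), above(f,f), at(c,f), at(d,c), at(d,d), at(f,f), clear(d), clear(f)}
optimal plan length = 3; 3 > 1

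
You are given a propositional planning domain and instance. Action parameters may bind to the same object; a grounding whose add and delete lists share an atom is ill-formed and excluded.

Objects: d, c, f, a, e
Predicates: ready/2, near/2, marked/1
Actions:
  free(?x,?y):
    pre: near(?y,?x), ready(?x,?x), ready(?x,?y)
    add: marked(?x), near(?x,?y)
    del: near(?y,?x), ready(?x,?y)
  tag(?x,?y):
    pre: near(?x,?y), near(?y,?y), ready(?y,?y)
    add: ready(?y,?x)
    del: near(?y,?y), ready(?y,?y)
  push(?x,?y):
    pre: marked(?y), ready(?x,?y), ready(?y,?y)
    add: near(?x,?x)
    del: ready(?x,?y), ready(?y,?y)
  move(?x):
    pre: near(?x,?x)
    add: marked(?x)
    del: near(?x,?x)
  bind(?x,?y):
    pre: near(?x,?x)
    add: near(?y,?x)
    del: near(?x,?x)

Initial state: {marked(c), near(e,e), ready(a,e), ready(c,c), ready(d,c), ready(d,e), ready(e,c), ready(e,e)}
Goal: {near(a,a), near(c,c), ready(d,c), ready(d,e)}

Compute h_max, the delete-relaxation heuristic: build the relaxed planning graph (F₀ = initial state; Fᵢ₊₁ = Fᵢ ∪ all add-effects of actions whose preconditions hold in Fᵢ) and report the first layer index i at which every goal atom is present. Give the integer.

F0 = init (8 atoms)
F1 = F0 ∪ {marked(e), near(a,e), near(c,c), near(c,e), near(d,d), near(d,e), near(f,e)}  (15 atoms)
F2 = F1 ∪ {marked(d), near(a,a), near(a,c), near(a,d), near(c,d), near(d,c), near(e,c), near(e,d), near(f,c), near(f,d), ready(e,a), ready(e,d), ready(e,f)}  (28 atoms)
goal ⊆ F2  ⇒  h_max = 2

2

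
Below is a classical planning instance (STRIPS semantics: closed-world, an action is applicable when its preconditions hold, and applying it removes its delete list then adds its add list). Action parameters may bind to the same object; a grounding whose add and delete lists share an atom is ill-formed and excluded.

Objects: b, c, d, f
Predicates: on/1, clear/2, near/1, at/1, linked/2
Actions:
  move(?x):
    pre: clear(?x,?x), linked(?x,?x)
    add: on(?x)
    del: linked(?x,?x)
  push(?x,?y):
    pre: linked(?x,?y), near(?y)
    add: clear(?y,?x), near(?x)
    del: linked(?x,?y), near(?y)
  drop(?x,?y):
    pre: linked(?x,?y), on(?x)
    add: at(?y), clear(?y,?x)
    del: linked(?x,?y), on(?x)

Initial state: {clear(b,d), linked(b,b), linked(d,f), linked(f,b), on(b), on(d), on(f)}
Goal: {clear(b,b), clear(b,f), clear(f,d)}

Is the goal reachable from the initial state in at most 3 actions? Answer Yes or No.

Yes

1. drop(b,b)  →  {at(b), clear(b,b), clear(b,d), linked(d,f), linked(f,b), on(d), on(f)}
2. drop(d,f)  →  {at(b), at(f), clear(b,b), clear(b,d), clear(f,d), linked(f,b), on(f)}
3. drop(f,b)  →  {at(b), at(f), clear(b,b), clear(b,d), clear(b,f), clear(f,d)}
optimal plan length = 3; 3 ≤ 3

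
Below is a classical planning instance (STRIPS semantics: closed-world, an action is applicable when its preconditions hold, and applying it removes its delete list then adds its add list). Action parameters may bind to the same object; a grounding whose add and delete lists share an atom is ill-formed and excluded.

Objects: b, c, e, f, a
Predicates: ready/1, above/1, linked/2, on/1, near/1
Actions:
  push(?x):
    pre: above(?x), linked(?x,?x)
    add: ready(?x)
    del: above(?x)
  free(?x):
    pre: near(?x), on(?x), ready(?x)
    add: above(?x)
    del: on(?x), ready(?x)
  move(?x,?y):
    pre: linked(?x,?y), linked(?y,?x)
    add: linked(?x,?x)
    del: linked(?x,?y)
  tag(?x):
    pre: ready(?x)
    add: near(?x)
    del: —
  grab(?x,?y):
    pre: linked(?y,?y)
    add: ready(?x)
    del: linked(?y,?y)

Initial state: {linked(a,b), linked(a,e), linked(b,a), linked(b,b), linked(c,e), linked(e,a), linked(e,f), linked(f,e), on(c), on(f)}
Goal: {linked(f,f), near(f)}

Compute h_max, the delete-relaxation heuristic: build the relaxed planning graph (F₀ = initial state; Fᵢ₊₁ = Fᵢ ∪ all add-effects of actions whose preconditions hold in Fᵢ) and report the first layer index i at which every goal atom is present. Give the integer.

2

F0 = init (10 atoms)
F1 = F0 ∪ {linked(a,a), linked(e,e), linked(f,f), ready(a), ready(b), ready(c), ready(e), ready(f)}  (18 atoms)
F2 = F1 ∪ {near(a), near(b), near(c), near(e), near(f)}  (23 atoms)
goal ⊆ F2  ⇒  h_max = 2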